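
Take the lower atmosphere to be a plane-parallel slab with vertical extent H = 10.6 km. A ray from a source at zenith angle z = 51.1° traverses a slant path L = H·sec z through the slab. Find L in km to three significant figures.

16.9 km

sec z = 1/cos 51.1° = 1.5925.
L = 10.6 × 1.5925 = 16.880 km.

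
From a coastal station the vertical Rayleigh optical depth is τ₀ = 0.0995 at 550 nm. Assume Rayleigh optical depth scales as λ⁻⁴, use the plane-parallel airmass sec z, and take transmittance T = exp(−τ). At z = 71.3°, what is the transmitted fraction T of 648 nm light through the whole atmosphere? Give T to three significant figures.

sec 71.3° = 3.1190.
τ = 0.0995 × (550/648)⁴ × 3.1190 = 0.0995 × 0.5190 × 3.1190 = 0.1611.
T = exp(−0.1611) = 0.8512.

0.851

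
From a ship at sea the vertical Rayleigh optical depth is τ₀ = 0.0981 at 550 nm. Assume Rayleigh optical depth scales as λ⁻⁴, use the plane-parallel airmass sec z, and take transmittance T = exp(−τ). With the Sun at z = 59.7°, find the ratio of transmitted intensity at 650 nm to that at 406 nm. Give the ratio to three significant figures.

1.74

Airmass: sec 59.7° = 1.9821.
τ(650 nm) = 0.0981 × (550/650)⁴ × 1.9821 = 0.0981 × 0.5126 × 1.9821 = 0.0997.
τ(406 nm) = 0.0981 × (550/406)⁴ × 1.9821 = 0.0981 × 3.3678 × 1.9821 = 0.6548.
T(650)/T(406) = exp(τ_B − τ_A) = exp(0.5552) = 1.7422.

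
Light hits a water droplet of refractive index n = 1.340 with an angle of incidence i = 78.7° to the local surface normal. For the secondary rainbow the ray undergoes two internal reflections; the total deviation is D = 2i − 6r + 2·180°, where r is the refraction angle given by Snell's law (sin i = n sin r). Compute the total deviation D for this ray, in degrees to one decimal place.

235.2°

sin r = sin 78.7° / 1.340 = 0.9806/1.340 = 0.7318; r = 47.04°.
D = 2·78.7° − 6·47.04° + 2·180° = 157.40° − 282.23° + 360° = 235.17°.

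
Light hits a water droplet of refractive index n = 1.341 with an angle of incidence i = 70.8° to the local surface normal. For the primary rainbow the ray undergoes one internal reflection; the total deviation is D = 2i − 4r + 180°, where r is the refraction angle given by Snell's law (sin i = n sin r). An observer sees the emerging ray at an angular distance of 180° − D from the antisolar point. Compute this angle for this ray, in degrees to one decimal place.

sin r = sin 70.8° / 1.341 = 0.9444/1.341 = 0.7042; r = 44.77°.
D = 2·70.8° − 4·44.77° + 180° = 141.60° − 179.07° + 180° = 142.53°.
Angle from antisolar point = 180° − D = 37.47°.

37.5°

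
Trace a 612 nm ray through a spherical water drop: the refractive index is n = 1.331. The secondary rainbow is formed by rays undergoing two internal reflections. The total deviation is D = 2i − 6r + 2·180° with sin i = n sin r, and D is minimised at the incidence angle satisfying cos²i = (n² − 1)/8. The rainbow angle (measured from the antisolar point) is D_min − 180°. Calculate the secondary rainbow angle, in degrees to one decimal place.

50.4°

cos²i = (1.77156 − 1)/8 = 0.09645; i = arccos(0.31056) = 71.907°.
sin r = sin 71.907°/1.331 = 0.71417; r = 45.575°.
D_min = 2·71.907° − 6·45.575° + 360° = 230.365°.
Rainbow angle = D_min − 180° = 50.365°.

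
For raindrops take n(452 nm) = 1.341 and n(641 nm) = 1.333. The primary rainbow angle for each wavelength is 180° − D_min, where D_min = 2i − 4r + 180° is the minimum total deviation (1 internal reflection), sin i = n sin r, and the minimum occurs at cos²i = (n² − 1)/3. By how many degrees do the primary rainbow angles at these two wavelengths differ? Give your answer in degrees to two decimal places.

1.15°

At 452 nm (n = 1.341): cos²i = 0.26609 → i = 58.946°, r = 39.705°, D_min = 139.071°, rainbow angle = 40.929°.
At 641 nm (n = 1.333): cos²i = 0.25896 → i = 59.410°, r = 40.225°, D_min = 137.922°, rainbow angle = 42.078°.
Angular width = |40.929° − 42.078°| = 1.149°.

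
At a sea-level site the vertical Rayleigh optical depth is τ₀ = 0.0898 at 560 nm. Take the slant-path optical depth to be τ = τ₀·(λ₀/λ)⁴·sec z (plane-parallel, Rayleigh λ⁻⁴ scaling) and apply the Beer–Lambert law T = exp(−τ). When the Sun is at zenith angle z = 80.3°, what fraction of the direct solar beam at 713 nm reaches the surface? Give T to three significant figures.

0.816

sec 80.3° = 5.9351.
τ = 0.0898 × (560/713)⁴ × 5.9351 = 0.0898 × 0.3805 × 5.9351 = 0.2028.
T = exp(−0.2028) = 0.8164.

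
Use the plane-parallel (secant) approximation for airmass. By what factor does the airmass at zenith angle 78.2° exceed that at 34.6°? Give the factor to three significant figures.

X(78.2°)/X(34.6°) = sec 78.2° / sec 34.6° = cos 34.6° / cos 78.2° = 0.8231/0.2045 = 4.0252.

4.03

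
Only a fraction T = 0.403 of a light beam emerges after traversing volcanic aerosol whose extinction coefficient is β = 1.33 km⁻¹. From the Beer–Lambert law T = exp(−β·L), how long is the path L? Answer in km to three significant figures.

0.683 km

Beer–Lambert: T = exp(−βL) ⇒ L = −ln(T)/β = −ln(0.403)/1.33 = 0.9088/1.33 = 0.6833 km.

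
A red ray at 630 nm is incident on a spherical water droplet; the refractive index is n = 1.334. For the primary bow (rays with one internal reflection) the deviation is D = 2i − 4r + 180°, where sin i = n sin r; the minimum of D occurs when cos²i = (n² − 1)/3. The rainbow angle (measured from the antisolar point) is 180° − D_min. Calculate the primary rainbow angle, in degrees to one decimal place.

41.9°

cos²i = (1.77956 − 1)/3 = 0.25985; i = arccos(0.50976) = 59.352°.
sin r = sin 59.352°/1.334 = 0.64492; r = 40.159°.
D_min = 2·59.352° − 4·40.159° + 180° = 138.067°.
Rainbow angle = 180° − D_min = 41.933°.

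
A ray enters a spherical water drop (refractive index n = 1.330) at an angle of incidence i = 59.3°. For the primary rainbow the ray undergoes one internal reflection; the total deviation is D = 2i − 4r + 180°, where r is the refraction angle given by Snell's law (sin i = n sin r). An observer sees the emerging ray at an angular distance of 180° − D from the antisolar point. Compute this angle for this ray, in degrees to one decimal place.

42.5°

sin r = sin 59.3° / 1.330 = 0.8599/1.330 = 0.6465; r = 40.28°.
D = 2·59.3° − 4·40.28° + 180° = 118.60° − 161.11° + 180° = 137.49°.
Angle from antisolar point = 180° − D = 42.51°.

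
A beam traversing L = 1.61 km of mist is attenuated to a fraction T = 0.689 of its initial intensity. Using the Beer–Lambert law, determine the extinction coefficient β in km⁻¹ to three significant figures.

0.231 km⁻¹

Beer–Lambert: T = exp(−βL) ⇒ β = −ln(T)/L = −ln(0.689)/1.61 = 0.3725/1.61 = 0.2314 km⁻¹.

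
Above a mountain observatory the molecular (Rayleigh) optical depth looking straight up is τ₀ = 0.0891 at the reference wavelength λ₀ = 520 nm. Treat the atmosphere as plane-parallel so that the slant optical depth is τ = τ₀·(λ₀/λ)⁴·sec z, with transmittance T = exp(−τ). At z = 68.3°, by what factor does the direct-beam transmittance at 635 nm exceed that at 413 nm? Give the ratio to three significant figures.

Airmass: sec 68.3° = 2.7046.
τ(635 nm) = 0.0891 × (520/635)⁴ × 2.7046 = 0.0891 × 0.4497 × 2.7046 = 0.1084.
τ(413 nm) = 0.0891 × (520/413)⁴ × 2.7046 = 0.0891 × 2.5131 × 2.7046 = 0.6056.
T(635)/T(413) = exp(τ_B − τ_A) = exp(0.4972) = 1.6442.

1.64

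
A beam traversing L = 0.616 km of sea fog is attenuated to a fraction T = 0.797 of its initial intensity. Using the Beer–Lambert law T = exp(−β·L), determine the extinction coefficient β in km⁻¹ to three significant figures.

0.368 km⁻¹

Beer–Lambert: T = exp(−βL) ⇒ β = −ln(T)/L = −ln(0.797)/0.616 = 0.2269/0.616 = 0.3683 km⁻¹.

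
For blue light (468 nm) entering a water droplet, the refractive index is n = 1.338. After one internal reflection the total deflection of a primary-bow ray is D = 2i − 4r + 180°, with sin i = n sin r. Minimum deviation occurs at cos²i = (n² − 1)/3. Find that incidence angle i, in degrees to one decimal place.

cos²i = (1.338² − 1)/3 = (1.79024 − 1)/3 = 0.26341.
cos i = 0.51324, so i = 59.120°.

59.1°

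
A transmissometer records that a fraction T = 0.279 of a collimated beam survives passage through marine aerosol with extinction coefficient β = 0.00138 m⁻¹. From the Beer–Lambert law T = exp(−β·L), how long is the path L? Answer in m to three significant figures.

925 m

Beer–Lambert: T = exp(−βL) ⇒ L = −ln(T)/β = −ln(0.279)/0.00138 = 1.2765/0.00138 = 925 m.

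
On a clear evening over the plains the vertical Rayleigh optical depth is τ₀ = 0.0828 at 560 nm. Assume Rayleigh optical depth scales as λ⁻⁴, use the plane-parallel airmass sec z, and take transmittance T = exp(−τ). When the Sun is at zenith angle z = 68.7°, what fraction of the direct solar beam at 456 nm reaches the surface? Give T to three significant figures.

0.595

sec 68.7° = 2.7529.
τ = 0.0828 × (560/456)⁴ × 2.7529 = 0.0828 × 2.2745 × 2.7529 = 0.5185.
T = exp(−0.5185) = 0.5954.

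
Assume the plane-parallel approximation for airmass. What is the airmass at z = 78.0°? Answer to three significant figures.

4.81

X = sec z = 1/cos 78.0° = 1/0.2079 = 4.8097.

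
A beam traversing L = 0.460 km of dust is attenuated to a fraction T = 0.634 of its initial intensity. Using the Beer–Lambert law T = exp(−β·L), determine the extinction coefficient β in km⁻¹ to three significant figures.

0.991 km⁻¹

Beer–Lambert: T = exp(−βL) ⇒ β = −ln(T)/L = −ln(0.634)/0.460 = 0.4557/0.460 = 0.9907 km⁻¹.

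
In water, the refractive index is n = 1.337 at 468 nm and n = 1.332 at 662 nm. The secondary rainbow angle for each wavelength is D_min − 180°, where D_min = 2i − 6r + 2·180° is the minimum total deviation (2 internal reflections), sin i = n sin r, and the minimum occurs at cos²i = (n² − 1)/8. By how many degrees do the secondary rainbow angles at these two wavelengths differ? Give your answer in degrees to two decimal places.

At 468 nm (n = 1.337): cos²i = 0.09845 → i = 71.714°, r = 45.249°, D_min = 231.934°, rainbow angle = 51.934°.
At 662 nm (n = 1.332): cos²i = 0.09678 → i = 71.875°, r = 45.520°, D_min = 230.628°, rainbow angle = 50.628°.
Angular width = |51.934° − 50.628°| = 1.305°.

1.31°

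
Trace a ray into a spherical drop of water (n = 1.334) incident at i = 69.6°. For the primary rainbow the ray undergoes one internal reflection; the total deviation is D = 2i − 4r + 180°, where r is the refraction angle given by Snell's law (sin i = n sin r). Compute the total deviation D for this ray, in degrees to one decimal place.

sin r = sin 69.6° / 1.334 = 0.9373/1.334 = 0.7026; r = 44.64°.
D = 2·69.6° − 4·44.64° + 180° = 139.20° − 178.55° + 180° = 140.65°.

140.7°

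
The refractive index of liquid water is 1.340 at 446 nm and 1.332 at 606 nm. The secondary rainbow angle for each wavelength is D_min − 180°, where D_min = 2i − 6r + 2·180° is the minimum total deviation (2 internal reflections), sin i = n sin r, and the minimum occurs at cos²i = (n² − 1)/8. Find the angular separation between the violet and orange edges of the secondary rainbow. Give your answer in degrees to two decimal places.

2.08°

At 446 nm (n = 1.340): cos²i = 0.09945 → i = 71.618°, r = 45.088°, D_min = 232.709°, rainbow angle = 52.709°.
At 606 nm (n = 1.332): cos²i = 0.09678 → i = 71.875°, r = 45.520°, D_min = 230.628°, rainbow angle = 50.628°.
Angular width = |52.709° − 50.628°| = 2.080°.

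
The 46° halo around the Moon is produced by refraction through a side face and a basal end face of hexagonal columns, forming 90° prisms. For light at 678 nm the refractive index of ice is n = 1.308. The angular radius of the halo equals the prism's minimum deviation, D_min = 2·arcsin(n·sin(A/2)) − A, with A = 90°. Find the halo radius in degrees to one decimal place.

45.3°

n·sin(A/2) = 1.308 × sin 45° = 1.308 × 0.7071 = 0.9249.
D_min = 2·arcsin(0.9249) − 90° = 2 × 67.653° − 90° = 45.305°.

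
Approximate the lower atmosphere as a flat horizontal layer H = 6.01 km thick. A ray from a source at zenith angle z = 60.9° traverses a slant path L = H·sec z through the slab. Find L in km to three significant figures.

12.4 km

sec z = 1/cos 60.9° = 2.0562.
L = 6.01 × 2.0562 = 12.358 km.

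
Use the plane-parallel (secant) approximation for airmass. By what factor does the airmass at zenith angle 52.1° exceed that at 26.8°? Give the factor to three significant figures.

X(52.1°)/X(26.8°) = sec 52.1° / sec 26.8° = cos 26.8° / cos 52.1° = 0.8926/0.6143 = 1.4530.

1.45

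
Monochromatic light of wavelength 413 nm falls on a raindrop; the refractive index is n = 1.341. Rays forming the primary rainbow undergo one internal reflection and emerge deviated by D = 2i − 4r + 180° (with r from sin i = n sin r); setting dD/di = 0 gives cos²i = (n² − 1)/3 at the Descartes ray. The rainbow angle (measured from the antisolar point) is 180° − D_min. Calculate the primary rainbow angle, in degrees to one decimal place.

40.9°

cos²i = (1.79828 − 1)/3 = 0.26609; i = arccos(0.51584) = 58.946°.
sin r = sin 58.946°/1.341 = 0.63884; r = 39.705°.
D_min = 2·58.946° − 4·39.705° + 180° = 139.071°.
Rainbow angle = 180° − D_min = 40.929°.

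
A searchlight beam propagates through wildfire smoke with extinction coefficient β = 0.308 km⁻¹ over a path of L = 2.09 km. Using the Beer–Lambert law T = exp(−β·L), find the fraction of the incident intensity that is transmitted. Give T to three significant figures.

0.525

τ = β·L = 0.308 × 2.09 = 0.6437.
T = exp(−0.6437) = 0.5253.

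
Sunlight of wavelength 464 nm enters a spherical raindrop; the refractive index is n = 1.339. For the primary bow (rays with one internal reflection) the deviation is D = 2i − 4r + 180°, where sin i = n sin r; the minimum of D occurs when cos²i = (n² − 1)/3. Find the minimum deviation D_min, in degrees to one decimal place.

138.8°

cos²i = (1.79292 − 1)/3 = 0.26431; i = arccos(0.51411) = 59.062°.
sin r = sin 59.062°/1.339 = 0.64057; r = 39.834°.
D_min = 2·59.062° − 4·39.834° + 180° = 138.786°.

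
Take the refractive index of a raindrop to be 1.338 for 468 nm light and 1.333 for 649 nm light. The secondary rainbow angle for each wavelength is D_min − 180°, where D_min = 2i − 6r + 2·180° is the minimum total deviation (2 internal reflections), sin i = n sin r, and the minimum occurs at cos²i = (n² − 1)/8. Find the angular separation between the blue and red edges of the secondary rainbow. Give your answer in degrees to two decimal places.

At 468 nm (n = 1.338): cos²i = 0.09878 → i = 71.682°, r = 45.195°, D_min = 232.193°, rainbow angle = 52.193°.
At 649 nm (n = 1.333): cos²i = 0.09711 → i = 71.843°, r = 45.466°, D_min = 230.891°, rainbow angle = 50.891°.
Angular width = |52.193° − 50.891°| = 1.302°.

1.30°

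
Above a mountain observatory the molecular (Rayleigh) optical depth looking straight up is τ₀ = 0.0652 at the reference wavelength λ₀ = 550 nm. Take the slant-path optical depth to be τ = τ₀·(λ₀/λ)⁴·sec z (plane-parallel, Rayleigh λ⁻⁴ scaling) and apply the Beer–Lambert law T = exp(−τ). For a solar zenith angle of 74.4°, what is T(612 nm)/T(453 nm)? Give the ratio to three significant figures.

1.45

Airmass: sec 74.4° = 3.7186.
τ(612 nm) = 0.0652 × (550/612)⁴ × 3.7186 = 0.0652 × 0.6523 × 3.7186 = 0.1582.
τ(453 nm) = 0.0652 × (550/453)⁴ × 3.7186 = 0.0652 × 2.1730 × 3.7186 = 0.5268.
T(612)/T(453) = exp(τ_B − τ_A) = exp(0.3687) = 1.4458.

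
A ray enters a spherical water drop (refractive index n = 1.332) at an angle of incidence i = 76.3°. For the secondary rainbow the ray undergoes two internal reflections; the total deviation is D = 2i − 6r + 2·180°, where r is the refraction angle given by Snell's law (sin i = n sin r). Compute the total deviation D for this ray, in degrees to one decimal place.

sin r = sin 76.3° / 1.332 = 0.9715/1.332 = 0.7294; r = 46.84°.
D = 2·76.3° − 6·46.84° + 2·180° = 152.60° − 281.01° + 360° = 231.59°.

231.6°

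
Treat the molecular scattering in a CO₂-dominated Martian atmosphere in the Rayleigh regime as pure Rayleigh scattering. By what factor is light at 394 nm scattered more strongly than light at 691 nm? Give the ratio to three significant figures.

9.46

Rayleigh scattering ∝ λ⁻⁴, so the ratio of coefficients is the inverse fourth power of the wavelength ratio.
σ(394)/σ(691) = (691/394)⁴ = (1.7538)⁴ = 9.461.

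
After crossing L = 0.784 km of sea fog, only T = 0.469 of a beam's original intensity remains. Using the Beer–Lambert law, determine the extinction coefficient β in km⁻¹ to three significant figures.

Beer–Lambert: T = exp(−βL) ⇒ β = −ln(T)/L = −ln(0.469)/0.784 = 0.7572/0.784 = 0.9658 km⁻¹.

0.966 km⁻¹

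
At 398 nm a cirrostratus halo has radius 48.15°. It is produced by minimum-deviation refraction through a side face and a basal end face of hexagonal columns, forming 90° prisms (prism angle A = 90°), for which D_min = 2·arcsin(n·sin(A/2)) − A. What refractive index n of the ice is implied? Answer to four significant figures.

Rearranging: n = sin((D_min + A)/2) / sin(A/2).
(D_min + A)/2 = (48.15° + 90°)/2 = 69.075°.
n = sin 69.075° / sin 45° = 0.9340 / 0.7071 = 1.3209.

1.321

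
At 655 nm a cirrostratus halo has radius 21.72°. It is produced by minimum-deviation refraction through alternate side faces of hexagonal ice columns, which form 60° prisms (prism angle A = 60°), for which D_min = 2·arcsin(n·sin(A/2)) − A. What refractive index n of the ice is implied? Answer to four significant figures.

1.308

Rearranging: n = sin((D_min + A)/2) / sin(A/2).
(D_min + A)/2 = (21.72° + 60°)/2 = 40.860°.
n = sin 40.860° / sin 30° = 0.6542 / 0.5000 = 1.3084.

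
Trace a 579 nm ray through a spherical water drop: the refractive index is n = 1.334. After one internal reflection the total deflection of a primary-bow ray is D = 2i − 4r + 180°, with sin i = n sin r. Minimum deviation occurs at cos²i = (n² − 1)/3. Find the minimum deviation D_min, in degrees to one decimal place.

cos²i = (1.77956 − 1)/3 = 0.25985; i = arccos(0.50976) = 59.352°.
sin r = sin 59.352°/1.334 = 0.64492; r = 40.159°.
D_min = 2·59.352° − 4·40.159° + 180° = 138.067°.

138.1°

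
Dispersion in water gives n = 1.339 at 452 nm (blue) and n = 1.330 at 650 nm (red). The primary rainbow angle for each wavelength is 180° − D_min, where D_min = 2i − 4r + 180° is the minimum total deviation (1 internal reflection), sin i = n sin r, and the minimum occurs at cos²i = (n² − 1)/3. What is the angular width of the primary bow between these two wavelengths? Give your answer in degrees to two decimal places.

At 452 nm (n = 1.339): cos²i = 0.26431 → i = 59.062°, r = 39.834°, D_min = 138.786°, rainbow angle = 41.214°.
At 650 nm (n = 1.330): cos²i = 0.25630 → i = 59.585°, r = 40.422°, D_min = 137.484°, rainbow angle = 42.516°.
Angular width = |41.214° − 42.516°| = 1.303°.

1.30°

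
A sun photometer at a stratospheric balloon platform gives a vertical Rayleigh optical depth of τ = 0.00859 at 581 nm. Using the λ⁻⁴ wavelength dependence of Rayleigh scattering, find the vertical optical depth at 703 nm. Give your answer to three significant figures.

τ(703 nm) = τ(581 nm) × (581/703)⁴ = 0.00859 × (0.8265)⁴ = 0.00859 × 0.4665 = 0.0040.

0.00401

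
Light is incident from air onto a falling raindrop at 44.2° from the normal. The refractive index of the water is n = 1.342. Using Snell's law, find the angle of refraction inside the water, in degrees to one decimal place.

Snell: sin θ_r = sin θ_i / n = sin 44.2° / 1.342 = 0.6972 / 1.342 = 0.5195.
θ_r = arcsin(0.5195) = 31.30°.

31.3°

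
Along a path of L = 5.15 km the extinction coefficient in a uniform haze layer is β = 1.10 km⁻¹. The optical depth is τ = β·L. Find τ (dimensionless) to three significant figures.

τ = β·L = 1.10 × 5.15 = 5.6650.

5.67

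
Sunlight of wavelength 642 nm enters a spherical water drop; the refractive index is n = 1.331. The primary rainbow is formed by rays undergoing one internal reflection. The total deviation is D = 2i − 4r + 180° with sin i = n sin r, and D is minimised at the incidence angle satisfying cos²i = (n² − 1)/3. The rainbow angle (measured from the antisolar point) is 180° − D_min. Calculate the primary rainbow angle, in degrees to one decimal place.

cos²i = (1.77156 − 1)/3 = 0.25719; i = arccos(0.50714) = 59.527°.
sin r = sin 59.527°/1.331 = 0.64753; r = 40.356°.
D_min = 2·59.527° − 4·40.356° + 180° = 137.630°.
Rainbow angle = 180° − D_min = 42.370°.

42.4°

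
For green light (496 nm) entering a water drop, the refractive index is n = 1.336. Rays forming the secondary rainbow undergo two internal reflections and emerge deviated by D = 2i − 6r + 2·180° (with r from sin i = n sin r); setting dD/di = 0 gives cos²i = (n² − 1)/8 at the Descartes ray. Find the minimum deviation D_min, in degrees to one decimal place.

cos²i = (1.78490 − 1)/8 = 0.09811; i = arccos(0.31323) = 71.746°.
sin r = sin 71.746°/1.336 = 0.71084; r = 45.303°.
D_min = 2·71.746° − 6·45.303° + 360° = 231.674°.

231.7°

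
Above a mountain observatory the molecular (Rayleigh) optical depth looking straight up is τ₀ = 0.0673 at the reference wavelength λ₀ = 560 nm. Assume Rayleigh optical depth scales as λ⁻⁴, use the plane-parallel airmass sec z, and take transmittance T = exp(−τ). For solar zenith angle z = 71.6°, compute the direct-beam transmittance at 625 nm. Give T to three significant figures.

sec 71.6° = 3.1681.
τ = 0.0673 × (560/625)⁴ × 3.1681 = 0.0673 × 0.6445 × 3.1681 = 0.1374.
T = exp(−0.1374) = 0.8716.

0.872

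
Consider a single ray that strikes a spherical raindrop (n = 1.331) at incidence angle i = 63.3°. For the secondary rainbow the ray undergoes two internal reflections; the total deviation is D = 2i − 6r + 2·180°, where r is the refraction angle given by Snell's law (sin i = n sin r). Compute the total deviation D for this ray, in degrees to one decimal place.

233.6°

sin r = sin 63.3° / 1.331 = 0.8934/1.331 = 0.6712; r = 42.16°.
D = 2·63.3° − 6·42.16° + 2·180° = 126.60° − 252.96° + 360° = 233.64°.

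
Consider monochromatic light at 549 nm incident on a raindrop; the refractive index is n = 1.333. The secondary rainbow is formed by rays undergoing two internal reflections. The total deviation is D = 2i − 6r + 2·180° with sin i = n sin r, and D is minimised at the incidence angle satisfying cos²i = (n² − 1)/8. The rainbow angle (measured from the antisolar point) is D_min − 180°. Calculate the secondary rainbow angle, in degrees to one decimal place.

50.9°

cos²i = (1.77689 − 1)/8 = 0.09711; i = arccos(0.31163) = 71.843°.
sin r = sin 71.843°/1.333 = 0.71283; r = 45.466°.
D_min = 2·71.843° − 6·45.466° + 360° = 230.891°.
Rainbow angle = D_min − 180° = 50.891°.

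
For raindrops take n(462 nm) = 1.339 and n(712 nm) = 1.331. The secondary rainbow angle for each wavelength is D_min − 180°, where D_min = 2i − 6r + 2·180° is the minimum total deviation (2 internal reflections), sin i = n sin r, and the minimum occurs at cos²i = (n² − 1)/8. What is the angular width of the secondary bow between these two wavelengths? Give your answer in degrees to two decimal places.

At 462 nm (n = 1.339): cos²i = 0.09912 → i = 71.650°, r = 45.141°, D_min = 232.451°, rainbow angle = 52.451°.
At 712 nm (n = 1.331): cos²i = 0.09645 → i = 71.907°, r = 45.575°, D_min = 230.365°, rainbow angle = 50.365°.
Angular width = |52.451° − 50.365°| = 2.086°.

2.09°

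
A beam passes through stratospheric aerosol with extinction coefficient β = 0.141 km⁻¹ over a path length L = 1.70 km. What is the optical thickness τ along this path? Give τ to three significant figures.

τ = β·L = 0.141 × 1.70 = 0.2397.

0.240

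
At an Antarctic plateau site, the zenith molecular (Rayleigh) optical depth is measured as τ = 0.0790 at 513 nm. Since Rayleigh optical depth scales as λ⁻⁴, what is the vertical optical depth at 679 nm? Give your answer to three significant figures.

τ(679 nm) = τ(513 nm) × (513/679)⁴ = 0.0790 × (0.7555)⁴ = 0.0790 × 0.3258 = 0.0257.

0.0257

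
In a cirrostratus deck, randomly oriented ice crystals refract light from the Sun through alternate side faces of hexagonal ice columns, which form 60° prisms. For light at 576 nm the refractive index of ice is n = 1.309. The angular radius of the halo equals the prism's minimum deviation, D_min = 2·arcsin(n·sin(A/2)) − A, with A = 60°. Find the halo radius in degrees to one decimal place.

n·sin(A/2) = 1.309 × sin 30° = 1.309 × 0.5000 = 0.6545.
D_min = 2·arcsin(0.6545) − 60° = 2 × 40.882° − 60° = 21.763°.

21.8°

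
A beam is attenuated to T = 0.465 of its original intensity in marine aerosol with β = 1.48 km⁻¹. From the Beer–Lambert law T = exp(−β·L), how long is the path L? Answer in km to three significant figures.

Beer–Lambert: T = exp(−βL) ⇒ L = −ln(T)/β = −ln(0.465)/1.48 = 0.7657/1.48 = 0.5174 km.

0.517 km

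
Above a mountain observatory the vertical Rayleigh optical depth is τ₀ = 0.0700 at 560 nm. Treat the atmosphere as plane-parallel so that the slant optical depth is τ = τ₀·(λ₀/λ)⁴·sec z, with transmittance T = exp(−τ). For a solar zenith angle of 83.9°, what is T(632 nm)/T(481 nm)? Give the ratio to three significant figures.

Airmass: sec 83.9° = 9.4105.
τ(632 nm) = 0.0700 × (560/632)⁴ × 9.4105 = 0.0700 × 0.6164 × 9.4105 = 0.4061.
τ(481 nm) = 0.0700 × (560/481)⁴ × 9.4105 = 0.0700 × 1.8373 × 9.4105 = 1.2103.
T(632)/T(481) = exp(τ_B − τ_A) = exp(0.8042) = 2.2349.

2.23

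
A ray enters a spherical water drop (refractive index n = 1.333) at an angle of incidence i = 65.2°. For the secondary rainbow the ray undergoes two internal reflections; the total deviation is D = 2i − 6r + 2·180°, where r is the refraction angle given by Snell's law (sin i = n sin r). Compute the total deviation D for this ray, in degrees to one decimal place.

sin r = sin 65.2° / 1.333 = 0.9078/1.333 = 0.6810; r = 42.92°.
D = 2·65.2° − 6·42.92° + 2·180° = 130.40° − 257.53° + 360° = 232.87°.

232.9°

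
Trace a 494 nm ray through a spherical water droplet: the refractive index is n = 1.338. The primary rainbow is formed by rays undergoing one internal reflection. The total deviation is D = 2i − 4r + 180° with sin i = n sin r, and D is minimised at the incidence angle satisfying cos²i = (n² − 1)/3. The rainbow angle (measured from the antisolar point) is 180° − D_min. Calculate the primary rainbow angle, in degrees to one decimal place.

41.4°

cos²i = (1.79024 − 1)/3 = 0.26341; i = arccos(0.51324) = 59.120°.
sin r = sin 59.120°/1.338 = 0.64144; r = 39.899°.
D_min = 2·59.120° − 4·39.899° + 180° = 138.643°.
Rainbow angle = 180° − D_min = 41.357°.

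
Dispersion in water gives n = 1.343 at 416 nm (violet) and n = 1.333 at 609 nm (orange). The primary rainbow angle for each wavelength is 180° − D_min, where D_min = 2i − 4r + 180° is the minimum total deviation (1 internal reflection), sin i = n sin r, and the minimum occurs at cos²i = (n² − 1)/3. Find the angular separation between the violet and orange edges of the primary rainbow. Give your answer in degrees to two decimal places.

At 416 nm (n = 1.343): cos²i = 0.26788 → i = 58.830°, r = 39.577°, D_min = 139.354°, rainbow angle = 40.646°.
At 609 nm (n = 1.333): cos²i = 0.25896 → i = 59.410°, r = 40.225°, D_min = 137.922°, rainbow angle = 42.078°.
Angular width = |40.646° − 42.078°| = 1.432°.

1.43°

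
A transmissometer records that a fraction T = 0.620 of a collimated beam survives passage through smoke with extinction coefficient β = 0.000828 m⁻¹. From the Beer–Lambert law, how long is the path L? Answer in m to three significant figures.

577 m

Beer–Lambert: T = exp(−βL) ⇒ L = −ln(T)/β = −ln(0.620)/0.000828 = 0.4780/0.000828 = 577.3 m.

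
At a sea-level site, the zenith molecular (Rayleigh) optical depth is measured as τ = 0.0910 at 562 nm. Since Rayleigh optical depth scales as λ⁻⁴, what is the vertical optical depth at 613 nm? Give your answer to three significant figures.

0.0643

τ(613 nm) = τ(562 nm) × (562/613)⁴ = 0.0910 × (0.9168)⁴ = 0.0910 × 0.7065 = 0.0643.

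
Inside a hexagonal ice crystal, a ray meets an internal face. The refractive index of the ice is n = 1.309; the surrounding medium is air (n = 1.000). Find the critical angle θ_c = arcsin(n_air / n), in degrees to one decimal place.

49.8°

sin θ_c = n_air / n = 1.000 / 1.309 = 0.7639.
θ_c = arcsin(0.7639) = 49.81°.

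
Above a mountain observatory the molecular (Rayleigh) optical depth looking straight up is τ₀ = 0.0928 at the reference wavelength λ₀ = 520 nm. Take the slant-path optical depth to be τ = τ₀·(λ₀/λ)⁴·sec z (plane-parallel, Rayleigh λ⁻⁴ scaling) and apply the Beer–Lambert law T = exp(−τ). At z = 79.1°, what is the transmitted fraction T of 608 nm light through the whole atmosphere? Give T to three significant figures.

sec 79.1° = 5.2883.
τ = 0.0928 × (520/608)⁴ × 5.2883 = 0.0928 × 0.5351 × 5.2883 = 0.2626.
T = exp(−0.2626) = 0.7691.

0.769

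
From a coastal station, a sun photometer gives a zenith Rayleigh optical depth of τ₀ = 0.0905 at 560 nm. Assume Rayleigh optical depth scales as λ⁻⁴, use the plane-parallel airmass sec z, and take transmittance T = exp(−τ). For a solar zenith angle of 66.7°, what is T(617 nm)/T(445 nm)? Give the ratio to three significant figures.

Airmass: sec 66.7° = 2.5282.
τ(617 nm) = 0.0905 × (560/617)⁴ × 2.5282 = 0.0905 × 0.6786 × 2.5282 = 0.1553.
τ(445 nm) = 0.0905 × (560/445)⁴ × 2.5282 = 0.0905 × 2.5079 × 2.5282 = 0.5738.
T(617)/T(445) = exp(τ_B − τ_A) = exp(0.4185) = 1.5197.

1.52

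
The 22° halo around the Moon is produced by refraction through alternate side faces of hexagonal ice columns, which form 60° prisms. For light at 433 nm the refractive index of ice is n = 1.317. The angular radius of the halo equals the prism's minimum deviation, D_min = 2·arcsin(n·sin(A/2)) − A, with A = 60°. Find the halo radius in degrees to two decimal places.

n·sin(A/2) = 1.317 × sin 30° = 1.317 × 0.5000 = 0.6585.
D_min = 2·arcsin(0.6585) − 60° = 2 × 41.186° − 60° = 22.371°.

22.37°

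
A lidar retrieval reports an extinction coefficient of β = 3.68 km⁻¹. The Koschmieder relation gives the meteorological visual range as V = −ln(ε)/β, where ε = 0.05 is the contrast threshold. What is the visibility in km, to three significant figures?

0.814 km

V = −ln(0.05) / 3.68 = 2.996 / 3.68 = 0.8141 km.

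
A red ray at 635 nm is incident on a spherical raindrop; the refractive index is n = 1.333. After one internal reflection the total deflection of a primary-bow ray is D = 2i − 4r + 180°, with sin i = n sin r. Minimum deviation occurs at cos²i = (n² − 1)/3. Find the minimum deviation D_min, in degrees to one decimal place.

cos²i = (1.77689 − 1)/3 = 0.25896; i = arccos(0.50888) = 59.410°.
sin r = sin 59.410°/1.333 = 0.64579; r = 40.225°.
D_min = 2·59.410° − 4·40.225° + 180° = 137.922°.

137.9°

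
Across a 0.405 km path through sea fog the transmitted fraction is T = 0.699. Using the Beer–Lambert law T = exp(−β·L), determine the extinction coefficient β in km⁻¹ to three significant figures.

Beer–Lambert: T = exp(−βL) ⇒ β = −ln(T)/L = −ln(0.699)/0.405 = 0.3581/0.405 = 0.8842 km⁻¹.

0.884 km⁻¹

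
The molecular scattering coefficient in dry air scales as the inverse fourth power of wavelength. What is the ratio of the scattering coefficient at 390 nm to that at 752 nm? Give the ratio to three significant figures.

Rayleigh scattering ∝ λ⁻⁴, so the ratio of coefficients is the inverse fourth power of the wavelength ratio.
σ(390)/σ(752) = (752/390)⁴ = (1.9282)⁴ = 13.82.

13.8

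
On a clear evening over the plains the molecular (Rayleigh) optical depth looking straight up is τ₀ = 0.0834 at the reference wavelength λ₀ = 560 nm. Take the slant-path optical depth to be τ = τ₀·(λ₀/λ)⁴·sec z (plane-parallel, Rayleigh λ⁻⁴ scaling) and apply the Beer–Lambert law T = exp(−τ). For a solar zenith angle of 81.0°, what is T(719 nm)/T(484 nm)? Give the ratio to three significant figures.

Airmass: sec 81.0° = 6.3925.
τ(719 nm) = 0.0834 × (560/719)⁴ × 6.3925 = 0.0834 × 0.3680 × 6.3925 = 0.1962.
τ(484 nm) = 0.0834 × (560/484)⁴ × 6.3925 = 0.0834 × 1.7921 × 6.3925 = 0.9554.
T(719)/T(484) = exp(τ_B − τ_A) = exp(0.7593) = 2.1367.

2.14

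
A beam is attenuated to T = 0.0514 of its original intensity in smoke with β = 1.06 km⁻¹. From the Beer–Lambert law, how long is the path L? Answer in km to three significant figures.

Beer–Lambert: T = exp(−βL) ⇒ L = −ln(T)/β = −ln(0.0514)/1.06 = 2.9681/1.06 = 2.8 km.

2.80 km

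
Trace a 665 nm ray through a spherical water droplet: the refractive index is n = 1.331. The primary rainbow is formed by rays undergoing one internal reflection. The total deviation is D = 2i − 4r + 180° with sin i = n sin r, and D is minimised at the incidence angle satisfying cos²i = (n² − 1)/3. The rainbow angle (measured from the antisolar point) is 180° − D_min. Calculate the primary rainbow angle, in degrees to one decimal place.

cos²i = (1.77156 − 1)/3 = 0.25719; i = arccos(0.50714) = 59.527°.
sin r = sin 59.527°/1.331 = 0.64753; r = 40.356°.
D_min = 2·59.527° − 4·40.356° + 180° = 137.630°.
Rainbow angle = 180° − D_min = 42.370°.

42.4°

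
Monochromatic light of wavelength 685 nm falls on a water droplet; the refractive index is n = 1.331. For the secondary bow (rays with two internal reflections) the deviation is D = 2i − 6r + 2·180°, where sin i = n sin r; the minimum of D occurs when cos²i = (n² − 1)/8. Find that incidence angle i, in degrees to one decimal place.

cos²i = (1.331² − 1)/8 = (1.77156 − 1)/8 = 0.09645.
cos i = 0.31056, so i = 71.907°.

71.9°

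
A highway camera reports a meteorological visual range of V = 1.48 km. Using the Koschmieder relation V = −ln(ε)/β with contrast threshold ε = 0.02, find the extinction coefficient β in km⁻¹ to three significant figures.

2.64 km⁻¹

β = −ln(0.02) / V = 3.912 / 1.48 = 2.6433 km⁻¹.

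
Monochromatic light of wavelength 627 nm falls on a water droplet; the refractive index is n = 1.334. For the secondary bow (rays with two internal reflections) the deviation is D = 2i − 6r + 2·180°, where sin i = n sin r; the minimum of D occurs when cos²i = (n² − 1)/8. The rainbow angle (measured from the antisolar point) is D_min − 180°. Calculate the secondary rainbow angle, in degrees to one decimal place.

51.2°

cos²i = (1.77956 − 1)/8 = 0.09744; i = arccos(0.31216) = 71.810°.
sin r = sin 71.810°/1.334 = 0.71217; r = 45.411°.
D_min = 2·71.810° − 6·45.411° + 360° = 231.153°.
Rainbow angle = D_min − 180° = 51.153°.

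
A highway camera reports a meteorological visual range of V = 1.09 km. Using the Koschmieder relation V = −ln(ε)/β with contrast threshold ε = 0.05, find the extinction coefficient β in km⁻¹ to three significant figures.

β = −ln(0.05) / V = 2.996 / 1.09 = 2.7484 km⁻¹.

2.75 km⁻¹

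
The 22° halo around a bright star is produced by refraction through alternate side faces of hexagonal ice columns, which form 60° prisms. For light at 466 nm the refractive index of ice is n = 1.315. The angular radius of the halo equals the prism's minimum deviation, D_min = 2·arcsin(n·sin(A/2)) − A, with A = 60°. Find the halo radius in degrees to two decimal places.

n·sin(A/2) = 1.315 × sin 30° = 1.315 × 0.5000 = 0.6575.
D_min = 2·arcsin(0.6575) − 60° = 2 × 41.109° − 60° = 22.219°.

22.22°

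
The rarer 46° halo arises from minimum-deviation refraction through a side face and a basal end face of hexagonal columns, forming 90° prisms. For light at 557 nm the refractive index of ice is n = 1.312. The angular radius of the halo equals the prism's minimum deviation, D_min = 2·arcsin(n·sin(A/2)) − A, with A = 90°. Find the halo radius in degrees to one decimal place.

n·sin(A/2) = 1.312 × sin 45° = 1.312 × 0.7071 = 0.9277.
D_min = 2·arcsin(0.9277) − 90° = 2 × 68.083° − 90° = 46.166°.

46.2°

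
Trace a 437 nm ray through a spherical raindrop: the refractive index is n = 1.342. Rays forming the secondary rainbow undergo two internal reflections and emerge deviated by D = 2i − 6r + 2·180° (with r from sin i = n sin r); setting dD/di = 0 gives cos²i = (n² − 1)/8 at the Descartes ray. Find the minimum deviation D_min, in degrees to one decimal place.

cos²i = (1.80096 − 1)/8 = 0.10012; i = arccos(0.31642) = 71.554°.
sin r = sin 71.554°/1.342 = 0.70687; r = 44.981°.
D_min = 2·71.554° − 6·44.981° + 360° = 233.222°.

233.2°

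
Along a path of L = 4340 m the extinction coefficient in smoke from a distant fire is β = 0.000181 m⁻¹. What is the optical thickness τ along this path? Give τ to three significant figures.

0.786

τ = β·L = 0.000181 × 4340 = 0.7855.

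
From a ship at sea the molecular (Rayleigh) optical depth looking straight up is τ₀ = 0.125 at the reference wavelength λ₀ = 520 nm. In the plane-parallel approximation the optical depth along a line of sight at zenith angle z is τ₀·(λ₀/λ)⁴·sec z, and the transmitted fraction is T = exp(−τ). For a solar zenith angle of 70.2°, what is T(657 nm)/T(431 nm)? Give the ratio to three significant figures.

Airmass: sec 70.2° = 2.9521.
τ(657 nm) = 0.125 × (520/657)⁴ × 2.9521 = 0.125 × 0.3924 × 2.9521 = 0.1448.
τ(431 nm) = 0.125 × (520/431)⁴ × 2.9521 = 0.125 × 2.1189 × 2.9521 = 0.7819.
T(657)/T(431) = exp(τ_B − τ_A) = exp(0.6371) = 1.8910.

1.89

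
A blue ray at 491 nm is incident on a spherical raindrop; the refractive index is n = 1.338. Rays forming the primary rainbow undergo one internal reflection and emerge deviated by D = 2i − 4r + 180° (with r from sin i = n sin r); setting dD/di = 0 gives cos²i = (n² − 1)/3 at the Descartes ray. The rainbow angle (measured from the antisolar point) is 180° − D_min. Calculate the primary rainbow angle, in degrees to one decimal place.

41.4°

cos²i = (1.79024 − 1)/3 = 0.26341; i = arccos(0.51324) = 59.120°.
sin r = sin 59.120°/1.338 = 0.64144; r = 39.899°.
D_min = 2·59.120° − 4·39.899° + 180° = 138.643°.
Rainbow angle = 180° − D_min = 41.357°.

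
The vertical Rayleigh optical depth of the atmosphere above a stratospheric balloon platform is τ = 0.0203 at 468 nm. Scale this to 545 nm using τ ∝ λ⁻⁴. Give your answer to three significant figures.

τ(545 nm) = τ(468 nm) × (468/545)⁴ = 0.0203 × (0.8587)⁴ = 0.0203 × 0.5437 = 0.0110.

0.0110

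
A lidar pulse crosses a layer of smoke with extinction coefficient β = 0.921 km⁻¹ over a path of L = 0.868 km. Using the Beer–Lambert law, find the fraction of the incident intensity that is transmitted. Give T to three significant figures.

0.450

τ = β·L = 0.921 × 0.868 = 0.7994.
T = exp(−0.7994) = 0.4496.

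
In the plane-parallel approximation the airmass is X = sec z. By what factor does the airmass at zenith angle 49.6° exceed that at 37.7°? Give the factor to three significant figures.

X(49.6°)/X(37.7°) = sec 49.6° / sec 37.7° = cos 37.7° / cos 49.6° = 0.7912/0.6481 = 1.2208.

1.22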